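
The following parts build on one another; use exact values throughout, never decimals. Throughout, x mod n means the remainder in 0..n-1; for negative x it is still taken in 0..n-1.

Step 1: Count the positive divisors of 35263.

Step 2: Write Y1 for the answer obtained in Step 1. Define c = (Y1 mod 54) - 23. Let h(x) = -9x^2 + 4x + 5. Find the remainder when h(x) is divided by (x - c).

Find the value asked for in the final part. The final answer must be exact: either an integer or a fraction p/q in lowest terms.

Step 1: 35263 = 179 * 197; number of divisors = (1+1) * (1+1) = 4; answer 4
Step 2: Y1 = 4; c = -19; remainder = value at the root: -9*(-19)^2 + 4*(-19)^1 + 5 = (-3249) + (-76) + (5) = -3320; answer -3320

-3320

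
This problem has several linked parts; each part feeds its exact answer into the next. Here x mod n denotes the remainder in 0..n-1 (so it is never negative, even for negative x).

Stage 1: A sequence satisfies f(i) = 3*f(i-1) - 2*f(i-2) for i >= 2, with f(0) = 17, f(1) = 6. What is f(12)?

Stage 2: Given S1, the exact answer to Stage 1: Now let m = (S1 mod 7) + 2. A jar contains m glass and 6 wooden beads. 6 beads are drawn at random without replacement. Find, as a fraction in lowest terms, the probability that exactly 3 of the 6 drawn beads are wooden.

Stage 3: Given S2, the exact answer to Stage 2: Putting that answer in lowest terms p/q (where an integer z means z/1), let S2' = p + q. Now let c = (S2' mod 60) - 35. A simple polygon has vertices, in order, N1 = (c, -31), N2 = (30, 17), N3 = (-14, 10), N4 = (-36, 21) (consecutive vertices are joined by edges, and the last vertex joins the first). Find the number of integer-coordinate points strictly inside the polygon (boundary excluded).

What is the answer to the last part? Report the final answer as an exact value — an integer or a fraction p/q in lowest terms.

Stage 1: f(2) = 3*(6) - 2*(17) = -16; iterating: f(2)=-16, f(3)=-60, f(4)=-148, f(5)=-324, f(6)=-676, f(7)=-1380, f(8)=-2788, f(9)=-5604, f(10)=-11236, f(11)=-22500, f(12)=-45028; answer -45028
Stage 2: S1 = -45028; m = 5; total draws C(11,6) = 462; favorable C(6,3)*C(5,3) = 200; P = 100/231; answer 100/231
Stage 3: S2 = 100/231; threaded value p + q = 331; c = -4; cross terms: (-4*17 - 30*-31)=862, (30*10 - -14*17)=538, (-14*21 - -36*10)=66, (-36*-31 - -4*21)=1200; twice the area = |2666| = 2666; area = 1333; boundary points = 2 + 1 + 11 + 4 = 18; strictly interior points = area - boundary/2 + 1 = 1325; answer 1325

1325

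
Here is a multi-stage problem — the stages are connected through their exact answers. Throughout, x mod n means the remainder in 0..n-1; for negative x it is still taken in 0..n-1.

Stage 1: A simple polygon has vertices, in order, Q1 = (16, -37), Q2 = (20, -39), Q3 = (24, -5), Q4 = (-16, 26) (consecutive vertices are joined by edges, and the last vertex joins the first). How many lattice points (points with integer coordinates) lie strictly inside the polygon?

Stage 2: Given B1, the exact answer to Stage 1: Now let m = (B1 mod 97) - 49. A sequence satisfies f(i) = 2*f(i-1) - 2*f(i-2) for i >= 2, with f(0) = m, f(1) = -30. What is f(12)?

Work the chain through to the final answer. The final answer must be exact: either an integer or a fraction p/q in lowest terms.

Stage 1: cross terms: (16*-39 - 20*-37)=116, (20*-5 - 24*-39)=836, (24*26 - -16*-5)=544, (-16*-37 - 16*26)=176; twice the area = |1672| = 1672; area = 836; boundary points = 2 + 2 + 1 + 1 = 6; strictly interior points = area - boundary/2 + 1 = 834; answer 834
Stage 2: B1 = 834; m = 9; f(2) = 2*(-30) - 2*(9) = -78; iterating: f(2)=-78, f(3)=-96, f(4)=-36, f(5)=120, f(6)=312, f(7)=384, f(8)=144, f(9)=-480, f(10)=-1248, f(11)=-1536, f(12)=-576; answer -576

-576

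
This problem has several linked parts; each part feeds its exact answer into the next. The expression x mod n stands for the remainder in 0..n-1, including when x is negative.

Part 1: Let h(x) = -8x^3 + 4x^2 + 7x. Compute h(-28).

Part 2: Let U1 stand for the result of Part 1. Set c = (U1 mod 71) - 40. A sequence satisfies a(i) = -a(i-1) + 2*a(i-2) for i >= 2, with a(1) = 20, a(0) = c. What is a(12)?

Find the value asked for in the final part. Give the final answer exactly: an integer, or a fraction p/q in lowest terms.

2752

Part 1: -8*(-28)^3 + 4*(-28)^2 + 7*(-28)^1 = (175616) + (3136) + (-196) = 178556; answer 178556
Part 2: U1 = 178556; c = 22; a(2) = -1*(20) + 2*(22) = 24; iterating: a(2)=24, a(3)=16, a(4)=32, a(5)=0, a(6)=64, a(7)=-64, a(8)=192, a(9)=-320, a(10)=704, a(11)=-1344, a(12)=2752; answer 2752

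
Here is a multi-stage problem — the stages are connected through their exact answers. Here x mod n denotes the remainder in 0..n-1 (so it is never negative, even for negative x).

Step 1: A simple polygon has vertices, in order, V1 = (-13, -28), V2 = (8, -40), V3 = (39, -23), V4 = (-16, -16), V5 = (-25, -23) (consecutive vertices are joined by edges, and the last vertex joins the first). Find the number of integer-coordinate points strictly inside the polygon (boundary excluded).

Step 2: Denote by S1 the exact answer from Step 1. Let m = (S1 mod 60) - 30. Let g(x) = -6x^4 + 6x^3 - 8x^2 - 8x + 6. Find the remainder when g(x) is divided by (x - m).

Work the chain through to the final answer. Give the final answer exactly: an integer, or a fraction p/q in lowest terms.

Step 1: cross terms: (-13*-40 - 8*-28)=744, (8*-23 - 39*-40)=1376, (39*-16 - -16*-23)=-992, (-16*-23 - -25*-16)=-32, (-25*-28 - -13*-23)=401; twice the area = |1497| = 1497; area = 1497/2; boundary points = 3 + 1 + 1 + 1 + 1 = 7; strictly interior points = area - boundary/2 + 1 = 746; answer 746
Step 2: S1 = 746; m = -4; remainder = value at the root: -6*(-4)^4 + 6*(-4)^3 - 8*(-4)^2 - 8*(-4)^1 + 6 = (-1536) + (-384) + (-128) + (32) + (6) = -2010; answer -2010

-2010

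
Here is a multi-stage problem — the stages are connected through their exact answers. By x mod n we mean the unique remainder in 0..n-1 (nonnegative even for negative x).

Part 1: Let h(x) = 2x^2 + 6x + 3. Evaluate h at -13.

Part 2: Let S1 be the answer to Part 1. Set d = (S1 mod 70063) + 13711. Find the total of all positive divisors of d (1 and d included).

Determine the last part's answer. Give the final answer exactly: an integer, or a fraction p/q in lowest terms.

29808

Part 1: 2*(-13)^2 + 6*(-13)^1 + 3 = (338) + (-78) + (3) = 263; answer 263
Part 2: S1 = 263; d = 13974; 13974 = 2 * 3 * 17 * 137; sigma = (1 + 2) * (1 + 3) * (1 + 17) * (1 + 137) = 3 * 4 * 18 * 138 = 29808; answer 29808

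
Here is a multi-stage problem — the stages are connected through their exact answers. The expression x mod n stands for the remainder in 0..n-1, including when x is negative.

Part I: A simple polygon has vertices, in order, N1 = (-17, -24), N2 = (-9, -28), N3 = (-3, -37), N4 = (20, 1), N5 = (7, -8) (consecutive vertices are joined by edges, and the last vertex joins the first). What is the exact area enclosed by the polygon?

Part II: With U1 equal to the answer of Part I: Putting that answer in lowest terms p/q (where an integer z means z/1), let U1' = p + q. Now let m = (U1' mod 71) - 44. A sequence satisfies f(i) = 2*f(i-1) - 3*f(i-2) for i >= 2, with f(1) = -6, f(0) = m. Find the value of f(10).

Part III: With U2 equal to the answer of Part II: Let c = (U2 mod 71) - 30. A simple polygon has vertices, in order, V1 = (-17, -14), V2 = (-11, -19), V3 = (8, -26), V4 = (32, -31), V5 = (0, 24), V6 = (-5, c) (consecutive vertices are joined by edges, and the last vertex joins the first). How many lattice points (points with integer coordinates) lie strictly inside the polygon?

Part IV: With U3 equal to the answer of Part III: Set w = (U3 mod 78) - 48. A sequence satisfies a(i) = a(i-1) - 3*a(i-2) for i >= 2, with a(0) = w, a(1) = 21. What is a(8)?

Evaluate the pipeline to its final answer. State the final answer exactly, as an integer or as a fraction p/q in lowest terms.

Part I: cross terms: (-17*-28 - -9*-24)=260, (-9*-37 - -3*-28)=249, (-3*1 - 20*-37)=737, (20*-8 - 7*1)=-167, (7*-24 - -17*-8)=-304; twice the area = |775| = 775; area = 775/2; answer 775/2
Part II: U1 = 775/2; threaded value p + q = 777; m = 23; f(2) = 2*(-6) - 3*(23) = -81; iterating: f(2)=-81, f(3)=-144, f(4)=-45, f(5)=342, f(6)=819, f(7)=612, f(8)=-1233, f(9)=-4302, f(10)=-4905; answer -4905
Part III: U2 = -4905; c = 35; cross terms: (-17*-19 - -11*-14)=169, (-11*-26 - 8*-19)=438, (8*-31 - 32*-26)=584, (32*24 - 0*-31)=768, (0*35 - -5*24)=120, (-5*-14 - -17*35)=665; twice the area = |2744| = 2744; area = 1372; boundary points = 1 + 1 + 1 + 1 + 1 + 1 = 6; strictly interior points = area - boundary/2 + 1 = 1370; answer 1370
Part IV: U3 = 1370; w = -4; a(2) = 1*(21) - 3*(-4) = 33; iterating: a(2)=33, a(3)=-30, a(4)=-129, a(5)=-39, a(6)=348, a(7)=465, a(8)=-579; answer -579

-579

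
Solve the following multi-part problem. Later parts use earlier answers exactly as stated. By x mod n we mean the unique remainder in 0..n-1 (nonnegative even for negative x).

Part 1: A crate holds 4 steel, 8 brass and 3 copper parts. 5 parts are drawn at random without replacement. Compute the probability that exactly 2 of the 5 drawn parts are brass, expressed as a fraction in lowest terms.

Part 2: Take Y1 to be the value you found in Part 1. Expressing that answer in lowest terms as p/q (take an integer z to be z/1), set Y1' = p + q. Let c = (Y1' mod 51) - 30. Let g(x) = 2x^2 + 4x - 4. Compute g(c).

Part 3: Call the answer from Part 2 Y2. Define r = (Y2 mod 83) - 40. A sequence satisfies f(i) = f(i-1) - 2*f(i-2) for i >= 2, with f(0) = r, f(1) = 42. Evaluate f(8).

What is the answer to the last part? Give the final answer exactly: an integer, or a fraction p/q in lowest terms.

Part 1: total draws C(15,5) = 3003; favorable C(8,2)*C(7,3) = 980; P = 140/429; answer 140/429
Part 2: Y1 = 140/429; threaded value p + q = 569; c = -22; 2*(-22)^2 + 4*(-22)^1 - 4 = (968) + (-88) + (-4) = 876; answer 876
Part 3: Y2 = 876; r = 6; f(2) = 1*(42) - 2*(6) = 30; iterating: f(2)=30, f(3)=-54, f(4)=-114, f(5)=-6, f(6)=222, f(7)=234, f(8)=-210; answer -210

-210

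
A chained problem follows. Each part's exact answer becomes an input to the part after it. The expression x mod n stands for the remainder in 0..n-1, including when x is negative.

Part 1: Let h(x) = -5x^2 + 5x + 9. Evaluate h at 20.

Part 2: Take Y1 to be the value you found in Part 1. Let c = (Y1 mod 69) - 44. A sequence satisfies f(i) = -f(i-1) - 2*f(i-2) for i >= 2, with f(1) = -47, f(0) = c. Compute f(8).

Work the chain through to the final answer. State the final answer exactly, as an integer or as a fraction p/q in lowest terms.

Part 1: -5*(20)^2 + 5*(20)^1 + 9 = (-2000) + (100) + (9) = -1891; answer -1891
Part 2: Y1 = -1891; c = -3; f(2) = -1*(-47) - 2*(-3) = 53; iterating: f(2)=53, f(3)=41, f(4)=-147, f(5)=65, f(6)=229, f(7)=-359, f(8)=-99; answer -99

-99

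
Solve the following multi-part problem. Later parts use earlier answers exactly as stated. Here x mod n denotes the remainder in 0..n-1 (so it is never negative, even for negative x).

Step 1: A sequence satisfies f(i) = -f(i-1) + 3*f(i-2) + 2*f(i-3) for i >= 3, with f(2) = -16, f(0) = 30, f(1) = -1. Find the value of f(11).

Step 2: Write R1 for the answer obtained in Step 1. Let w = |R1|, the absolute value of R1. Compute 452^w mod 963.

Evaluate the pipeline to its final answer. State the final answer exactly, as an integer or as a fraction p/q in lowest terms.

592

Step 1: f(3) = -1*(-16) + 3*(-1) + 2*(30) = 73; iterating: f(3)=73, f(4)=-123, f(5)=310, f(6)=-533, f(7)=1217, f(8)=-2196, f(9)=4781, f(10)=-8935, f(11)=18886; answer 18886
Step 2: R1 = 18886; w = 18886; squarings mod 963: 452^1=452, 452^2=148, 452^4=718, 452^8=319, 452^16=646, 452^32=337, 452^64=898, 452^128=373, 452^256=457, 452^512=841, 452^1024=439, 452^2048=121, 452^4096=196, 452^8192=859, 452^16384=223; 452^18886 = 452^2 * 452^4 * 452^64 * 452^128 * 452^256 * 452^2048 * 452^16384 = 592 (mod 963); answer 592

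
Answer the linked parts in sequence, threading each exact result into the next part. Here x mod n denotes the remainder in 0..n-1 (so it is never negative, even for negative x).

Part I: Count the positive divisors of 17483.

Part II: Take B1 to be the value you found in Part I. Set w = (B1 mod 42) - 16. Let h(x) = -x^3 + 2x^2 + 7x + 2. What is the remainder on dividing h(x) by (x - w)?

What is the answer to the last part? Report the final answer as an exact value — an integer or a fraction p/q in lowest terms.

3040

Part I: 17483 is prime, so its only divisors are 1 and 17483; count = 2; answer 2
Part II: B1 = 2; w = -14; remainder = value at the root: -1*(-14)^3 + 2*(-14)^2 + 7*(-14)^1 + 2 = (2744) + (392) + (-98) + (2) = 3040; answer 3040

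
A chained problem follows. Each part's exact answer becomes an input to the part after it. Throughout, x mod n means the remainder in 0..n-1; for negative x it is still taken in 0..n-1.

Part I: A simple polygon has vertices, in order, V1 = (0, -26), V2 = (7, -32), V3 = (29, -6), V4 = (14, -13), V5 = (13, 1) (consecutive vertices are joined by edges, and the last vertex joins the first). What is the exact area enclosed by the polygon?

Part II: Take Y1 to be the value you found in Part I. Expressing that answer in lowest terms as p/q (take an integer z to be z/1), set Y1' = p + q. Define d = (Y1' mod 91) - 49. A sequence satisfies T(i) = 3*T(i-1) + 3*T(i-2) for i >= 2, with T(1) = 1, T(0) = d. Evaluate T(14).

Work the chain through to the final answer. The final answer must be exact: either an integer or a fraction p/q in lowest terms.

Part I: cross terms: (0*-32 - 7*-26)=182, (7*-6 - 29*-32)=886, (29*-13 - 14*-6)=-293, (14*1 - 13*-13)=183, (13*-26 - 0*1)=-338; twice the area = |620| = 620; area = 310; answer 310
Part II: Y1 = 310; threaded value p + q = 311; d = -11; T(2) = 3*(1) + 3*(-11) = -30; iterating: T(2)=-30, T(3)=-87, T(4)=-351, T(5)=-1314, T(6)=-4995, T(7)=-18927, T(8)=-71766, T(9)=-272079, T(10)=-1031535, T(11)=-3910842, T(12)=-14827131, T(13)=-56213919, T(14)=-213123150; answer -213123150

-213123150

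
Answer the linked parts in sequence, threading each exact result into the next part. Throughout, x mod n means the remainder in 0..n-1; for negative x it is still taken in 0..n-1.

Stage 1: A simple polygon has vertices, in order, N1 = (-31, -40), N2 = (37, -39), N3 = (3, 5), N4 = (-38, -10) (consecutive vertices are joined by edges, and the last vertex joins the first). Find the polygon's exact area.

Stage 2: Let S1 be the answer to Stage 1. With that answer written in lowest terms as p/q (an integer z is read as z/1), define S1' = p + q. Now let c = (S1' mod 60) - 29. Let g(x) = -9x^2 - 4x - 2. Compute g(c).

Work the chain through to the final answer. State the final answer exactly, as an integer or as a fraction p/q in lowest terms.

Stage 1: cross terms: (-31*-39 - 37*-40)=2689, (37*5 - 3*-39)=302, (3*-10 - -38*5)=160, (-38*-40 - -31*-10)=1210; twice the area = |4361| = 4361; area = 4361/2; answer 4361/2
Stage 2: S1 = 4361/2; threaded value p + q = 4363; c = 14; -9*(14)^2 - 4*(14)^1 - 2 = (-1764) + (-56) + (-2) = -1822; answer -1822

-1822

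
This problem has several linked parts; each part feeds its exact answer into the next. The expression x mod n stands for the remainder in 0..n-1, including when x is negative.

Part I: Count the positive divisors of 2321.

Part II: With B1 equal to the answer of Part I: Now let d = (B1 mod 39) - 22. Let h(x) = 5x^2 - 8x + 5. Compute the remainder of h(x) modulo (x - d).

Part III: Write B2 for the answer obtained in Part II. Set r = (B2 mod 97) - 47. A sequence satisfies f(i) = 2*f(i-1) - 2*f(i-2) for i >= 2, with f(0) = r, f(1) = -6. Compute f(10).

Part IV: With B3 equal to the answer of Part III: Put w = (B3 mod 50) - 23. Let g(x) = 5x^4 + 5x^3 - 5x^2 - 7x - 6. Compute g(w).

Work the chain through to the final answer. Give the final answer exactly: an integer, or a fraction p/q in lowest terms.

468

Part I: 2321 = 11 * 211; number of divisors = (1+1) * (1+1) = 4; answer 4
Part II: B1 = 4; d = -18; remainder = value at the root: 5*(-18)^2 - 8*(-18)^1 + 5 = (1620) + (144) + (5) = 1769; answer 1769
Part III: B2 = 1769; r = -24; f(2) = 2*(-6) - 2*(-24) = 36; iterating: f(2)=36, f(3)=84, f(4)=96, f(5)=24, f(6)=-144, f(7)=-336, f(8)=-384, f(9)=-96, f(10)=576; answer 576
Part IV: B3 = 576; w = 3; 5*(3)^4 + 5*(3)^3 - 5*(3)^2 - 7*(3)^1 - 6 = (405) + (135) + (-45) + (-21) + (-6) = 468; answer 468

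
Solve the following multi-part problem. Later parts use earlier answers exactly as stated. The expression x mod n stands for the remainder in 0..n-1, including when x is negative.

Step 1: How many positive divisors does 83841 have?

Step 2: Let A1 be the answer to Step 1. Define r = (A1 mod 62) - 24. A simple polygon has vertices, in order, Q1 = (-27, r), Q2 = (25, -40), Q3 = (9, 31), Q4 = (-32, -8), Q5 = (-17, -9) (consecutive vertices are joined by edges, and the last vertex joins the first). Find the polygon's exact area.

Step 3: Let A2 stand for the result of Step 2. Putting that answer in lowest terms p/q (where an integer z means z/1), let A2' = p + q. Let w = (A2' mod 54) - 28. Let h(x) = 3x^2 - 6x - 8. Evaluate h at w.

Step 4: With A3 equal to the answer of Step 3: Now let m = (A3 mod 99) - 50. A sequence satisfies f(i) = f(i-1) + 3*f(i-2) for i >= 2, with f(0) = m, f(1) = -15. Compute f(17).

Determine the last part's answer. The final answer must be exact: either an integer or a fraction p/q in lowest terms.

-14312349

Step 1: 83841 = 3 * 27947; number of divisors = (1+1) * (1+1) = 4; answer 4
Step 2: A1 = 4; r = -20; cross terms: (-27*-40 - 25*-20)=1580, (25*31 - 9*-40)=1135, (9*-8 - -32*31)=920, (-32*-9 - -17*-8)=152, (-17*-20 - -27*-9)=97; twice the area = |3884| = 3884; area = 1942; answer 1942
Step 3: A2 = 1942; threaded value p + q = 1943; w = 25; 3*(25)^2 - 6*(25)^1 - 8 = (1875) + (-150) + (-8) = 1717; answer 1717
Step 4: A3 = 1717; m = -16; f(2) = 1*(-15) + 3*(-16) = -63; iterating: f(2)=-63, f(3)=-108, f(4)=-297, f(5)=-621, f(6)=-1512, f(7)=-3375, f(8)=-7911, f(9)=-18036, f(10)=-41769, f(11)=-95877, f(12)=-221184, f(13)=-508815, f(14)=-1172367, f(15)=-2698812, f(16)=-6215913, f(17)=-14312349; answer -14312349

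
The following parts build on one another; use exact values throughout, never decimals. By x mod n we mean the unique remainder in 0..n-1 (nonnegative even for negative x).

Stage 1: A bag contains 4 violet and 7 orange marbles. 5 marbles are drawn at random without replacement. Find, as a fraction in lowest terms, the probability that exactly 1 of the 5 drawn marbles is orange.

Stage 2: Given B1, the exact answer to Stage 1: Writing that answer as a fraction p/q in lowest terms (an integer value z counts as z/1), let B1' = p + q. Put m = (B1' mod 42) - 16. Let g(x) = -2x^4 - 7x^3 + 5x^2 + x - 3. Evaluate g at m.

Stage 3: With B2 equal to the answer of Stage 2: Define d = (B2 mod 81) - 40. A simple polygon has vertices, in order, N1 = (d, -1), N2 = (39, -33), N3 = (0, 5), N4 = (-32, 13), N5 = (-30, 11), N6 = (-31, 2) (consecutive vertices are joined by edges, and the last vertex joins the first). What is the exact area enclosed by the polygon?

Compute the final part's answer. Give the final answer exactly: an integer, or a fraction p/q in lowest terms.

967

Stage 1: total draws C(11,5) = 462; favorable C(7,1)*C(4,4) = 7; P = 1/66; answer 1/66
Stage 2: B1 = 1/66; threaded value p + q = 67; m = 9; -2*(9)^4 - 7*(9)^3 + 5*(9)^2 + 1*(9)^1 - 3 = (-13122) + (-5103) + (405) + (9) + (-3) = -17814; answer -17814
Stage 3: B2 = -17814; d = -34; cross terms: (-34*-33 - 39*-1)=1161, (39*5 - 0*-33)=195, (0*13 - -32*5)=160, (-32*11 - -30*13)=38, (-30*2 - -31*11)=281, (-31*-1 - -34*2)=99; twice the area = |1934| = 1934; area = 967; answer 967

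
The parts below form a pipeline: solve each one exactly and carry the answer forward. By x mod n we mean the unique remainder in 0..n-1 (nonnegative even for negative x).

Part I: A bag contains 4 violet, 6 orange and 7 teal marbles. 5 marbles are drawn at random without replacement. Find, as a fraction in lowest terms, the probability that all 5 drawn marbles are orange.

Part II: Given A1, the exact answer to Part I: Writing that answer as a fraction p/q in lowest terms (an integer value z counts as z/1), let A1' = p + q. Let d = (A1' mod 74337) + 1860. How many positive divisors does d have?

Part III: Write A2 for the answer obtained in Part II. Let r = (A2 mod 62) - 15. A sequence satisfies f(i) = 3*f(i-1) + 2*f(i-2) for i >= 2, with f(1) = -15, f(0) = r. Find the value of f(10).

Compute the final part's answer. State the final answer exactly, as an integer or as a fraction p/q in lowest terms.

Part I: total draws C(17,5) = 6188; favorable C(6,5) = 6; P = 3/3094; answer 3/3094
Part II: A1 = 3/3094; threaded value p + q = 3097; d = 4957; 4957 is prime, so its only divisors are 1 and 4957; count = 2; answer 2
Part III: A2 = 2; r = -13; f(2) = 3*(-15) + 2*(-13) = -71; iterating: f(2)=-71, f(3)=-243, f(4)=-871, f(5)=-3099, f(6)=-11039, f(7)=-39315, f(8)=-140023, f(9)=-498699, f(10)=-1776143; answer -1776143

-1776143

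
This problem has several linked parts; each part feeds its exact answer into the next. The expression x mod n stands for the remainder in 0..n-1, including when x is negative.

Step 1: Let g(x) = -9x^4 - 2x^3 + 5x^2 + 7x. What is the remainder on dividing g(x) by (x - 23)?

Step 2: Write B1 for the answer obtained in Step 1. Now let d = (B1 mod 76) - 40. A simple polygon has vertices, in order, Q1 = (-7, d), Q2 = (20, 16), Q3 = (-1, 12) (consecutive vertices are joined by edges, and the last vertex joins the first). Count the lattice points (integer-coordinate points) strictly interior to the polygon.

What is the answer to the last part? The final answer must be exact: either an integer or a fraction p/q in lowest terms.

1

Step 1: remainder = value at the root: -9*(23)^4 - 2*(23)^3 + 5*(23)^2 + 7*(23)^1 = (-2518569) + (-24334) + (2645) + (161) = -2540097; answer -2540097
Step 2: B1 = -2540097; d = 11; cross terms: (-7*16 - 20*11)=-332, (20*12 - -1*16)=256, (-1*11 - -7*12)=73; twice the area = |-3| = 3; area = 3/2; boundary points = 1 + 1 + 1 = 3; strictly interior points = area - boundary/2 + 1 = 1; answer 1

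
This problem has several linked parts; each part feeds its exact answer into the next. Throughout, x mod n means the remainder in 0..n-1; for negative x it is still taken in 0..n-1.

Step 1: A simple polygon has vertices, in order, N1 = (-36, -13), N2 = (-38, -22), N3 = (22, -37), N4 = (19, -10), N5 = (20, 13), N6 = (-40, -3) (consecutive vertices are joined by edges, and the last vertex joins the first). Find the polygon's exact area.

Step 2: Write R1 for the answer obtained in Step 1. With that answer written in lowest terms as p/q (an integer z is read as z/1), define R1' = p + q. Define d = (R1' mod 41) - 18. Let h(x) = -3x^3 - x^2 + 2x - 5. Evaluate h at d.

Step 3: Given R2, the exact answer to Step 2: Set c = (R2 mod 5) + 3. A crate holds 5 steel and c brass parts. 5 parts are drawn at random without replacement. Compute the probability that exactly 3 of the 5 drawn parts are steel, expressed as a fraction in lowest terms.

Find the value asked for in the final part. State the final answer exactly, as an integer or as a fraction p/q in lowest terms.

15/28

Step 1: cross terms: (-36*-22 - -38*-13)=298, (-38*-37 - 22*-22)=1890, (22*-10 - 19*-37)=483, (19*13 - 20*-10)=447, (20*-3 - -40*13)=460, (-40*-13 - -36*-3)=412; twice the area = |3990| = 3990; area = 1995; answer 1995
Step 2: R1 = 1995; threaded value p + q = 1996; d = 10; -3*(10)^3 - 1*(10)^2 + 2*(10)^1 - 5 = (-3000) + (-100) + (20) + (-5) = -3085; answer -3085
Step 3: R2 = -3085; c = 3; total draws C(8,5) = 56; favorable C(5,3)*C(3,2) = 30; P = 15/28; answer 15/28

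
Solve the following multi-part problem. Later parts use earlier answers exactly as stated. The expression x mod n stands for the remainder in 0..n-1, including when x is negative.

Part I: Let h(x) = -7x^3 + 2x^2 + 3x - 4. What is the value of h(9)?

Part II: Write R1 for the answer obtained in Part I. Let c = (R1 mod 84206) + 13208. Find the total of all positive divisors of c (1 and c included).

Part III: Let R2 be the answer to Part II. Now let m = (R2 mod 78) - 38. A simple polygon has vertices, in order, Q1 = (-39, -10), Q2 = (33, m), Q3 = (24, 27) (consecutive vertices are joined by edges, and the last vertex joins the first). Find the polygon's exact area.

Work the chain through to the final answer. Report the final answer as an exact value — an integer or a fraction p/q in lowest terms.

Part I: -7*(9)^3 + 2*(9)^2 + 3*(9)^1 - 4 = (-5103) + (162) + (27) + (-4) = -4918; answer -4918
Part II: R1 = -4918; c = 92496; 92496 = 2^4 * 3 * 41 * 47; sigma = (1 + 2 + 4 + 8 + 16) * (1 + 3) * (1 + 41) * (1 + 47) = 31 * 4 * 42 * 48 = 249984; answer 249984
Part III: R2 = 249984; m = 34; cross terms: (-39*34 - 33*-10)=-996, (33*27 - 24*34)=75, (24*-10 - -39*27)=813; twice the area = |-108| = 108; area = 54; answer 54

54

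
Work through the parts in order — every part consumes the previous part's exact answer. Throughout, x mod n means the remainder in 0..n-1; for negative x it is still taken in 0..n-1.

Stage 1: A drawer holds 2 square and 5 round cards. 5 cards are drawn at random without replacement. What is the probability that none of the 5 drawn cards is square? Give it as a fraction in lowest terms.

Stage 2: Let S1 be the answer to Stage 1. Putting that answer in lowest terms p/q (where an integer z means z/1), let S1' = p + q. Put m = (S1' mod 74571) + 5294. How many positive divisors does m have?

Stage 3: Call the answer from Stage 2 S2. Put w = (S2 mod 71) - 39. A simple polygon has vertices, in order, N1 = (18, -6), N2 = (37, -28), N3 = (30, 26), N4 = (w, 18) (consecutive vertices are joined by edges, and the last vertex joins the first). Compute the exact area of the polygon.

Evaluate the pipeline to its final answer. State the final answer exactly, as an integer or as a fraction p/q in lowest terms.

1300

Stage 1: total draws C(7,5) = 21; favorable C(5,5) = 1; P = 1/21; answer 1/21
Stage 2: S1 = 1/21; threaded value p + q = 22; m = 5316; 5316 = 2^2 * 3 * 443; number of divisors = (2+1) * (1+1) * (1+1) = 12; answer 12
Stage 3: S2 = 12; w = -27; cross terms: (18*-28 - 37*-6)=-282, (37*26 - 30*-28)=1802, (30*18 - -27*26)=1242, (-27*-6 - 18*18)=-162; twice the area = |2600| = 2600; area = 1300; answer 1300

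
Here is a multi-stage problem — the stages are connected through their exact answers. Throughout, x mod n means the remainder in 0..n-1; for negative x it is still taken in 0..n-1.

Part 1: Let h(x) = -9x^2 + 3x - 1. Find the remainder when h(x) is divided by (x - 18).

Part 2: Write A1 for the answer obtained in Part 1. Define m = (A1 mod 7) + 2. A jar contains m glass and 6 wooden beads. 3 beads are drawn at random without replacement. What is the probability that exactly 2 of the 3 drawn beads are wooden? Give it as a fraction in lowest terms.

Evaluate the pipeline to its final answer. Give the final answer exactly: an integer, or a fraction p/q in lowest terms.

Part 1: remainder = value at the root: -9*(18)^2 + 3*(18)^1 - 1 = (-2916) + (54) + (-1) = -2863; answer -2863
Part 2: A1 = -2863; m = 2; total draws C(8,3) = 56; favorable C(6,2)*C(2,1) = 30; P = 15/28; answer 15/28

15/28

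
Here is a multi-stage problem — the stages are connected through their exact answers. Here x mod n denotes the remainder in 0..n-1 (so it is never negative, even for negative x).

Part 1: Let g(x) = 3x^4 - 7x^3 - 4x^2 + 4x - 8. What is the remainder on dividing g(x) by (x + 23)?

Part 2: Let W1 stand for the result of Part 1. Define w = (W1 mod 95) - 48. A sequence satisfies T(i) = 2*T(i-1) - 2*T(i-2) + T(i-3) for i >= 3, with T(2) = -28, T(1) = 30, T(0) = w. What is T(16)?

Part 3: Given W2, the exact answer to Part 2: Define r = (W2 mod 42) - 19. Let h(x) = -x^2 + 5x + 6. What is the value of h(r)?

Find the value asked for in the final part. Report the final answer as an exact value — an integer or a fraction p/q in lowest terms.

Part 1: remainder = value at the root: 3*(-23)^4 - 7*(-23)^3 - 4*(-23)^2 + 4*(-23)^1 - 8 = (839523) + (85169) + (-2116) + (-92) + (-8) = 922476; answer 922476
Part 2: W1 = 922476; w = -22; T(3) = 2*(-28) - 2*(30) + 1*(-22) = -138; iterating: T(3)=-138, T(4)=-190, T(5)=-132, T(6)=-22, T(7)=30, T(8)=-28, T(9)=-138, T(10)=-190, T(11)=-132, T(12)=-22, T(13)=30, T(14)=-28, T(15)=-138, T(16)=-190; answer -190
Part 3: W2 = -190; r = 1; -1*(1)^2 + 5*(1)^1 + 6 = (-1) + (5) + (6) = 10; answer 10

10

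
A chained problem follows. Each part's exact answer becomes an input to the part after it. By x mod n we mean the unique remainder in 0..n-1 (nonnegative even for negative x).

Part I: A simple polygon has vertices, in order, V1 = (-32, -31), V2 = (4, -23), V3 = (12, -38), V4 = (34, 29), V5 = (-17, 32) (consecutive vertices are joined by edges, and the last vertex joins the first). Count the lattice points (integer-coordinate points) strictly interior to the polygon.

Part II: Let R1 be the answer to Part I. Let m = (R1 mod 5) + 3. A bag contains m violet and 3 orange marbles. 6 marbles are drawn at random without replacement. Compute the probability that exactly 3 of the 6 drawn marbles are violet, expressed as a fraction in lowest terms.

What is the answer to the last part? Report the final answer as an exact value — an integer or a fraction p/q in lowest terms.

Part I: cross terms: (-32*-23 - 4*-31)=860, (4*-38 - 12*-23)=124, (12*29 - 34*-38)=1640, (34*32 - -17*29)=1581, (-17*-31 - -32*32)=1551; twice the area = |5756| = 5756; area = 2878; boundary points = 4 + 1 + 1 + 3 + 3 = 12; strictly interior points = area - boundary/2 + 1 = 2873; answer 2873
Part II: R1 = 2873; m = 6; total draws C(9,6) = 84; favorable C(6,3)*C(3,3) = 20; P = 5/21; answer 5/21

5/21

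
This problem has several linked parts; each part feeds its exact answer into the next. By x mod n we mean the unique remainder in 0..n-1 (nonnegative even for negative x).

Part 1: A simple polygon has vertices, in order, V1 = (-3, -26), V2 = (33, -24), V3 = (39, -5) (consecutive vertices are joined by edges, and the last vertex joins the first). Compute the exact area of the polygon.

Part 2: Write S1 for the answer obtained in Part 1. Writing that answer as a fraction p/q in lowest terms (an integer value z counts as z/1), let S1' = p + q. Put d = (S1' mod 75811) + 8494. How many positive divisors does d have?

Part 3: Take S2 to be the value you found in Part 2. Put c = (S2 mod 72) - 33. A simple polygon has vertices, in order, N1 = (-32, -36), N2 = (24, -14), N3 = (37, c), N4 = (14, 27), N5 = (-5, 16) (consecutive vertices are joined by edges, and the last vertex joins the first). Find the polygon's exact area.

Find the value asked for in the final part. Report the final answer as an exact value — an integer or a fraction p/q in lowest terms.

1785

Part 1: cross terms: (-3*-24 - 33*-26)=930, (33*-5 - 39*-24)=771, (39*-26 - -3*-5)=-1029; twice the area = |672| = 672; area = 336; answer 336
Part 2: S1 = 336; threaded value p + q = 337; d = 8831; 8831 is prime, so its only divisors are 1 and 8831; count = 2; answer 2
Part 3: S2 = 2; c = -31; cross terms: (-32*-14 - 24*-36)=1312, (24*-31 - 37*-14)=-226, (37*27 - 14*-31)=1433, (14*16 - -5*27)=359, (-5*-36 - -32*16)=692; twice the area = |3570| = 3570; area = 1785; answer 1785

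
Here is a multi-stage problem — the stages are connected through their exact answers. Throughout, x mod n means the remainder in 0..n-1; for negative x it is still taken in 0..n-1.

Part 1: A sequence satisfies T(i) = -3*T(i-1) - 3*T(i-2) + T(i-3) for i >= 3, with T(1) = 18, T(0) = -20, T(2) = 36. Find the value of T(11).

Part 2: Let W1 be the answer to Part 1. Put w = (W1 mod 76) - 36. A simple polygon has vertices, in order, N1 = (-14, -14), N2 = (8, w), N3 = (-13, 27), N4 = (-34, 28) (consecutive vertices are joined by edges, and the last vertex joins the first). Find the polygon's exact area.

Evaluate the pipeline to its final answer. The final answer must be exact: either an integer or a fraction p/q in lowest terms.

Part 1: T(3) = -3*(36) - 3*(18) + 1*(-20) = -182; iterating: T(3)=-182, T(4)=456, T(5)=-786, T(6)=808, T(7)=390, T(8)=-4380, T(9)=12778, T(10)=-24804, T(11)=31698; answer 31698
Part 2: W1 = 31698; w = -30; cross terms: (-14*-30 - 8*-14)=532, (8*27 - -13*-30)=-174, (-13*28 - -34*27)=554, (-34*-14 - -14*28)=868; twice the area = |1780| = 1780; area = 890; answer 890

890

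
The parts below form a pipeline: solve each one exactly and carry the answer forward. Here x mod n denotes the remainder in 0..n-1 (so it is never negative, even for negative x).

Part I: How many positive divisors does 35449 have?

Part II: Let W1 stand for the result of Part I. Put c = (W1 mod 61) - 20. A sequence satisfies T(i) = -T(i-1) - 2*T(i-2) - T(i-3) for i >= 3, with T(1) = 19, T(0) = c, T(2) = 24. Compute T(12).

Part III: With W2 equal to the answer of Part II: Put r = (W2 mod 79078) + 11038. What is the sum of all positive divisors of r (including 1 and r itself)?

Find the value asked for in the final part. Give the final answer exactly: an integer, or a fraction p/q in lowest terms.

13872

Part I: 35449 is prime, so its only divisors are 1 and 35449; count = 2; answer 2
Part II: W1 = 2; c = -18; T(3) = -1*(24) - 2*(19) - 1*(-18) = -44; iterating: T(3)=-44, T(4)=-23, T(5)=87, T(6)=3, T(7)=-154, T(8)=61, T(9)=244, T(10)=-212, T(11)=-337, T(12)=517; answer 517
Part III: W2 = 517; r = 11555; 11555 = 5 * 2311; sigma = (1 + 5) * (1 + 2311) = 6 * 2312 = 13872; answer 13872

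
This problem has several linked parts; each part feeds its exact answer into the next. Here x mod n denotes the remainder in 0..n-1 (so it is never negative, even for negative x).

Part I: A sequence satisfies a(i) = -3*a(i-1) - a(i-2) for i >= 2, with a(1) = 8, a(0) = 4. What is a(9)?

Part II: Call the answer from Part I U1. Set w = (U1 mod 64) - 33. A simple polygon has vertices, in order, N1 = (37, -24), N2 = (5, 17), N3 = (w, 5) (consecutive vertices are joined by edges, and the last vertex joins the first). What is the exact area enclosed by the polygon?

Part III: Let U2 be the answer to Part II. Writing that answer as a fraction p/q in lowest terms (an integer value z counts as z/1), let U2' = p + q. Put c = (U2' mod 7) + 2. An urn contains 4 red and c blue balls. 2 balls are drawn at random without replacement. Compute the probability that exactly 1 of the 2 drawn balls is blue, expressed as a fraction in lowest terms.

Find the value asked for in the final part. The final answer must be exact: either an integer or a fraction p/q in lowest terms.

Part I: a(2) = -3*(8) - 1*(4) = -28; iterating: a(2)=-28, a(3)=76, a(4)=-200, a(5)=524, a(6)=-1372, a(7)=3592, a(8)=-9404, a(9)=24620; answer 24620
Part II: U1 = 24620; w = 11; cross terms: (37*17 - 5*-24)=749, (5*5 - 11*17)=-162, (11*-24 - 37*5)=-449; twice the area = |138| = 138; area = 69; answer 69
Part III: U2 = 69; threaded value p + q = 70; c = 2; total draws C(6,2) = 15; favorable C(2,1)*C(4,1) = 8; P = 8/15; answer 8/15

8/15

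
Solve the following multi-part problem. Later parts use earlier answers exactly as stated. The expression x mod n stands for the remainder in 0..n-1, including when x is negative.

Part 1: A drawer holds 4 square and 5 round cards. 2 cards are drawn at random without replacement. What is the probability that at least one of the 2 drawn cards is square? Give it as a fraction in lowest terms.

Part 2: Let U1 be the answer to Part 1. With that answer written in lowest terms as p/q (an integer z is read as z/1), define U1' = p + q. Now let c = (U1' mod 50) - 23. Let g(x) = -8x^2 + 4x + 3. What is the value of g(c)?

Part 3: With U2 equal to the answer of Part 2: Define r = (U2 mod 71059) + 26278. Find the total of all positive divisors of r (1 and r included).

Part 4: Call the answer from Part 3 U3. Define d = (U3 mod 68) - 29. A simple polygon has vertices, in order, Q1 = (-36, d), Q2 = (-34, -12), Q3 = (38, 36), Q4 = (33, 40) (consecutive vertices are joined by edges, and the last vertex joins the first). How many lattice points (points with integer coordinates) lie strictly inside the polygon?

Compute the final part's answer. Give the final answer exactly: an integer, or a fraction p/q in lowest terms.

Part 1: total draws C(9,2) = 36; complement C(5,2) = 10; favorable 36 - 10 = 26; P = 13/18; answer 13/18
Part 2: U1 = 13/18; threaded value p + q = 31; c = 8; -8*(8)^2 + 4*(8)^1 + 3 = (-512) + (32) + (3) = -477; answer -477
Part 3: U2 = -477; r = 96860; 96860 = 2^2 * 5 * 29 * 167; sigma = (1 + 2 + 4) * (1 + 5) * (1 + 29) * (1 + 167) = 7 * 6 * 30 * 168 = 211680; answer 211680
Part 4: U3 = 211680; d = 35; cross terms: (-36*-12 - -34*35)=1622, (-34*36 - 38*-12)=-768, (38*40 - 33*36)=332, (33*35 - -36*40)=2595; twice the area = |3781| = 3781; area = 3781/2; boundary points = 1 + 24 + 1 + 1 = 27; strictly interior points = area - boundary/2 + 1 = 1878; answer 1878

1878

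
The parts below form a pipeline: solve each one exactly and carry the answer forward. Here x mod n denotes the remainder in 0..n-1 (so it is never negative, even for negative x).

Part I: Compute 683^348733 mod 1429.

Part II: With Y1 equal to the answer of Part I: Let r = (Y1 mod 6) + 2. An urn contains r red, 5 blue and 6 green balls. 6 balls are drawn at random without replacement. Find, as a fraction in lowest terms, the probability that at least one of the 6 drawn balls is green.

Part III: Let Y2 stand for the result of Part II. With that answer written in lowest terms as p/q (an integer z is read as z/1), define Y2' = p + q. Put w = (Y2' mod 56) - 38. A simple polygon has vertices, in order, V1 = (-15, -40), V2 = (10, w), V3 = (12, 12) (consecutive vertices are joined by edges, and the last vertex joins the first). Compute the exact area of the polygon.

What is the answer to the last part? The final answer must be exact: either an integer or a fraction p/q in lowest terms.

239/2

Part I: squarings mod 1429: 683^1=683, 683^2=635, 683^4=247, 683^8=991, 683^16=358, 683^32=983, 683^64=285, 683^128=1201, 683^256=540, 683^512=84, 683^1024=1340, 683^2048=776, 683^4096=567, 683^8192=1393, 683^16384=1296, 683^32768=541, 683^65536=1165, 683^131072=1104, 683^262144=1308; 683^348733 = 683^1 * 683^4 * 683^8 * 683^16 * 683^32 * 683^512 * 683^4096 * 683^16384 * 683^65536 * 683^262144 = 652 (mod 1429); answer 652
Part II: Y1 = 652; r = 6; total draws C(17,6) = 12376; complement C(11,6) = 462; favorable 12376 - 462 = 11914; P = 851/884; answer 851/884
Part III: Y2 = 851/884; threaded value p + q = 1735; w = 17; cross terms: (-15*17 - 10*-40)=145, (10*12 - 12*17)=-84, (12*-40 - -15*12)=-300; twice the area = |-239| = 239; area = 239/2; answer 239/2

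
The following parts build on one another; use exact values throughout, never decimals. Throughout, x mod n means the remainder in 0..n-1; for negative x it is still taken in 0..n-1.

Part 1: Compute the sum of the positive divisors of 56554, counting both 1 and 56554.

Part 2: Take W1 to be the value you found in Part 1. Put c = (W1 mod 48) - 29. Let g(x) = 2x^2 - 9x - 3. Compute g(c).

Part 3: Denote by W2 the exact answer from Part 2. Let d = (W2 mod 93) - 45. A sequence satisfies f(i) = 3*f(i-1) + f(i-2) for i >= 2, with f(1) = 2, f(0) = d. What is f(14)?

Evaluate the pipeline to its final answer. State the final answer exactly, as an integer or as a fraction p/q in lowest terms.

31800980

Part 1: 56554 = 2 * 28277; sigma = (1 + 2) * (1 + 28277) = 3 * 28278 = 84834; answer 84834
Part 2: W1 = 84834; c = -11; 2*(-11)^2 - 9*(-11)^1 - 3 = (242) + (99) + (-3) = 338; answer 338
Part 3: W2 = 338; d = 14; f(2) = 3*(2) + 1*(14) = 20; iterating: f(2)=20, f(3)=62, f(4)=206, f(5)=680, f(6)=2246, f(7)=7418, f(8)=24500, f(9)=80918, f(10)=267254, f(11)=882680, f(12)=2915294, f(13)=9628562, f(14)=31800980; answer 31800980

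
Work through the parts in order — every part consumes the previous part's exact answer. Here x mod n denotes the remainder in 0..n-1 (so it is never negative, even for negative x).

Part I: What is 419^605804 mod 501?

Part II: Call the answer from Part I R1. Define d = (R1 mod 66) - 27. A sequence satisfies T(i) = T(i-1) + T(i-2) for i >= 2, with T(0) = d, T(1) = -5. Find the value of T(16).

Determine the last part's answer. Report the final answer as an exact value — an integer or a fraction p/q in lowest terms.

-665

Part I: squarings mod 501: 419^1=419, 419^2=211, 419^4=433, 419^8=115, 419^16=199, 419^32=22, 419^64=484, 419^128=289, 419^256=355, 419^512=274, 419^1024=427, 419^2048=466, 419^4096=223, 419^8192=130, 419^16384=367, 419^32768=421, 419^65536=388, 419^131072=244, 419^262144=418, 419^524288=376; 419^605804 = 419^4 * 419^8 * 419^32 * 419^64 * 419^512 * 419^1024 * 419^2048 * 419^4096 * 419^8192 * 419^65536 * 419^524288 = 430 (mod 501); answer 430
Part II: R1 = 430; d = 7; T(2) = 1*(-5) + 1*(7) = 2; iterating: T(2)=2, T(3)=-3, T(4)=-1, T(5)=-4, T(6)=-5, T(7)=-9, T(8)=-14, T(9)=-23, T(10)=-37, T(11)=-60, T(12)=-97, T(13)=-157, T(14)=-254, T(15)=-411, T(16)=-665; answer -665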